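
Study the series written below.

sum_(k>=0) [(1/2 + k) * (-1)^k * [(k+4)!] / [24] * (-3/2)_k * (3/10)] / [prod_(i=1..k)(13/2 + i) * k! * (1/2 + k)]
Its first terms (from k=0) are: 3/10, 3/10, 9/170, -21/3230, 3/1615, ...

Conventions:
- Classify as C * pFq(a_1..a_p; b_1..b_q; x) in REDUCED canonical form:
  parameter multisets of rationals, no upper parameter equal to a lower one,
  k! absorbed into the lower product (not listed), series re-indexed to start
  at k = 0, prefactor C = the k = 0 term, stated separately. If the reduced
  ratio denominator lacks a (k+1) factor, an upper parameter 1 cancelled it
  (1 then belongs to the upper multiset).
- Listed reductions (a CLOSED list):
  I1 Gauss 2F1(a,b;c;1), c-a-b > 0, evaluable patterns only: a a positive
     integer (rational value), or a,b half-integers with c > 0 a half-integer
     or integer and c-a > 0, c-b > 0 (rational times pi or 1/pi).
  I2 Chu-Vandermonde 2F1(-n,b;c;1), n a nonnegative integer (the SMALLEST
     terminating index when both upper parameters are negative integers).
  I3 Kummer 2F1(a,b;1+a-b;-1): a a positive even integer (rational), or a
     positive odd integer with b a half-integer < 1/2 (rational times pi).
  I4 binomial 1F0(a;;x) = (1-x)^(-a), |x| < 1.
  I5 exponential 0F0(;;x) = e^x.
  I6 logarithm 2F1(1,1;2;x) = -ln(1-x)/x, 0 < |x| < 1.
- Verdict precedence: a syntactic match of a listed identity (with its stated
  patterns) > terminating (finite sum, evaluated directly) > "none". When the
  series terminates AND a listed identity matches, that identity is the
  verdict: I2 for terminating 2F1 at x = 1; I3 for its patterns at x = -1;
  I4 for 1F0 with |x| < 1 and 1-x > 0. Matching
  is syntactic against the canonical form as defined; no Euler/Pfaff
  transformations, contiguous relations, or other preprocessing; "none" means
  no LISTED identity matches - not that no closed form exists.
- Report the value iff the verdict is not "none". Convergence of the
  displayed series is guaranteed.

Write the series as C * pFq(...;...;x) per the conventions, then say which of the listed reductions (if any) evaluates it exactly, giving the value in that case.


The series (x = -1) is 2F1: upper {-3/2, 5}, lower {15/2}, prefactor 3/10. Verdict at x = -1: Kummer (I3) matches (x = -1; c = 15/2 equals 1+a-b for upper {-3/2, 5}: listed pattern). Sum: (27027/131072) * pi.

Key step: with t_0 = 3/10, the lower running product (prefactor 3/10) is a rising factorial.
Term ratio: r(k) = (-1) * (k-3/2) (k+5) / [(k+15/2) (k+1)] - poly over poly, x = (-1) from leading terms; C = 3/10 at k = 0.


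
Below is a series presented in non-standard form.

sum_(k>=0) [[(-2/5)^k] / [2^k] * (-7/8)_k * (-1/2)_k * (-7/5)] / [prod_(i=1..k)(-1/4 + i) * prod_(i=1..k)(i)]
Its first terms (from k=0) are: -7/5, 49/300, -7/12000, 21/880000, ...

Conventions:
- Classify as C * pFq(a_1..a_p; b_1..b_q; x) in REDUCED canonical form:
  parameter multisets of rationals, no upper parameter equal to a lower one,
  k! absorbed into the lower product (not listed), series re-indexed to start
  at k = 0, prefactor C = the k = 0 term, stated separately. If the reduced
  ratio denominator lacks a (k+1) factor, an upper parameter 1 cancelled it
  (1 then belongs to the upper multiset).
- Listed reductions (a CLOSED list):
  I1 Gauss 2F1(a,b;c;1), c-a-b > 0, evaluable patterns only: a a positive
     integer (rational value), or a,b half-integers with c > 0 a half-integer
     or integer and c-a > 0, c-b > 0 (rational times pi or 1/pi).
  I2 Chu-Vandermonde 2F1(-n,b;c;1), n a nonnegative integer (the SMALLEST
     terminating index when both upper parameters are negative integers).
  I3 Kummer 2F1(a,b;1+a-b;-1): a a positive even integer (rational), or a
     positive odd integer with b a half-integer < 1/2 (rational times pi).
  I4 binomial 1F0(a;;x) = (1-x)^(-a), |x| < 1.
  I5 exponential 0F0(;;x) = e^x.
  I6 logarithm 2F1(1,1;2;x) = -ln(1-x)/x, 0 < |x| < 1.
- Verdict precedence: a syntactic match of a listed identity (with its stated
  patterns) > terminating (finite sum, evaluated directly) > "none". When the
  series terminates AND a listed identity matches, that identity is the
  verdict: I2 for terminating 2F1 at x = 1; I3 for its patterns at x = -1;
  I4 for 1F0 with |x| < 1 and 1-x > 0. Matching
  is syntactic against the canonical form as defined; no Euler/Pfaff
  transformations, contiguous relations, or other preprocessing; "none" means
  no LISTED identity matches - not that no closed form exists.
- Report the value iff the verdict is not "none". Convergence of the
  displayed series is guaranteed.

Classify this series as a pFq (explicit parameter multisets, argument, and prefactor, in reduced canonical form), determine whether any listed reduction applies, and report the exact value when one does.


Key step: with t_0 = -7/5, the lower running product (C = -7/5, x = -1/5) is a rising factorial.
Consecutive-term ratio: r(k) = (-1/5) * (k-7/8) (k-1/2) / [(k+3/4) (k+1)] ; factor over Q: parameters, x = (-1/5), and C = -7/5.

The series (x = -1/5) is 2F1: upper {-7/8, -1/2}, lower {3/4}, prefactor -7/5. Verdict: none. No listed pattern accepts 2F1(-7/8, -1/2; 3/4; -1/5).


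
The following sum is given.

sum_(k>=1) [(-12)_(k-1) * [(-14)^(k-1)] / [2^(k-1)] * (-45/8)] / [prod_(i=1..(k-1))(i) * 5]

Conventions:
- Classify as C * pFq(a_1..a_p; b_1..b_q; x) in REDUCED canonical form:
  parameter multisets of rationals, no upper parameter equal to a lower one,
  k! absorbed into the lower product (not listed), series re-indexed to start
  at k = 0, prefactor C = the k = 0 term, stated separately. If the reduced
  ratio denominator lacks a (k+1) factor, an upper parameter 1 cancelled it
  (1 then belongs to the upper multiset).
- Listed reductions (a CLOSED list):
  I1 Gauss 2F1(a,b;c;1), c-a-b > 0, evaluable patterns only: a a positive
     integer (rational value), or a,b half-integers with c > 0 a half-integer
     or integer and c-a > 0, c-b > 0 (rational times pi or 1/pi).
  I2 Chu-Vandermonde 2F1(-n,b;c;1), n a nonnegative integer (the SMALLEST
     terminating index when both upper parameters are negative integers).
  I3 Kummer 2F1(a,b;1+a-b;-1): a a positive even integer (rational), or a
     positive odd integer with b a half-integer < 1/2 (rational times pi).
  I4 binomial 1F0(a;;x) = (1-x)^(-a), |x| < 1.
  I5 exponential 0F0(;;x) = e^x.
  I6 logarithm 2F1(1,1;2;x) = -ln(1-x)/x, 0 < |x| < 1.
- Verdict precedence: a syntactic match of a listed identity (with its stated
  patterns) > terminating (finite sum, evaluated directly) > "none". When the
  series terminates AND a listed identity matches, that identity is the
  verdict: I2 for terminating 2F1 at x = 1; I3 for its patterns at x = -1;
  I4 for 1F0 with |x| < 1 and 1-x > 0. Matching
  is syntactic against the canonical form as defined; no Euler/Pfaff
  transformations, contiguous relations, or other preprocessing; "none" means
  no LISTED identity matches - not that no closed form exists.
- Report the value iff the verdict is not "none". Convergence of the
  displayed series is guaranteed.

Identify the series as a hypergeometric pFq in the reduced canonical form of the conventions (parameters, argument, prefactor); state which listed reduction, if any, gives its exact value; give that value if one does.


With C = -9/8: the canonical form is 1F0(-12; -; -7). Verdict: terminating - the sum ends at index 12 because -12 is a negative integer; exact evaluation follows. Sum: -77309411328.

The tell: from the first term -9/8: the constant factors (prefactor -9/8) combine into one prefactor.
Consecutive-term ratio: r(k) = (-7) * (k-12) / [(k+1)] ; factor over Q: parameters, x = (-7), and C = -9/8.


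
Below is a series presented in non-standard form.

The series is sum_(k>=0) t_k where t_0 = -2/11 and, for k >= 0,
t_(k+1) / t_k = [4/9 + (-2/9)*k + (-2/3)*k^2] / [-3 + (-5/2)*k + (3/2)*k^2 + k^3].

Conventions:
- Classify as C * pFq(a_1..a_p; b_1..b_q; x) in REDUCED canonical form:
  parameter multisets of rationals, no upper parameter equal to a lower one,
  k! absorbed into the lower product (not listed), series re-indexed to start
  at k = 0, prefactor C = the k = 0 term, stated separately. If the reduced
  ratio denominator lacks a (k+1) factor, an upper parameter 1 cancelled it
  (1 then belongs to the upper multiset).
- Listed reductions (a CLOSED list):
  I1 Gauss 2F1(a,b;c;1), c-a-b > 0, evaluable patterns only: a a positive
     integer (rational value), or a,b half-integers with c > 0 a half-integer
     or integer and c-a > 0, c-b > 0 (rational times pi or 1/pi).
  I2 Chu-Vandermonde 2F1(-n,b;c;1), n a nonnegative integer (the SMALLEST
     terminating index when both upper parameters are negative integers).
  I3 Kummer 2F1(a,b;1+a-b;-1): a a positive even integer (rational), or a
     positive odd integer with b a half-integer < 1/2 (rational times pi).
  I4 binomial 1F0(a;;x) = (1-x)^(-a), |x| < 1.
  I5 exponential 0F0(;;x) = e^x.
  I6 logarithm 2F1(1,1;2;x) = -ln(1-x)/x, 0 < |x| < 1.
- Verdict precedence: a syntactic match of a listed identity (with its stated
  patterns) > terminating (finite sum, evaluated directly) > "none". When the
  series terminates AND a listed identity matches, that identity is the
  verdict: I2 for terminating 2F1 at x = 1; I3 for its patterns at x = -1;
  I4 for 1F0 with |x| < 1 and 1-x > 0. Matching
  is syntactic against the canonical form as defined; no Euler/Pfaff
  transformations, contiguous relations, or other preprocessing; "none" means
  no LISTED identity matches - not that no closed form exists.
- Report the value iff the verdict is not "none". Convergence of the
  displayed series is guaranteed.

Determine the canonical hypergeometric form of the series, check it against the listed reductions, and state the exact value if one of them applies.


This is -2/11 * 2F2(-2/3, 1; -3/2, 2; -2/3) in reduced canonical form. Verdict: no listed reduction: x = -2/3 and upper {-2/3, 1} fail every I1-I6 pattern.

Key observation: with t_0 = -2/11, roots of the ratio polynomials (C = -2/11) are the negated parameters.
Ratio: r(k) = (-2/3) * (k-2/3) (k+1) / [(k-3/2) (k+2) (k+1)] ; factor over Q: parameters, x = (-2/3), and C = -2/11.


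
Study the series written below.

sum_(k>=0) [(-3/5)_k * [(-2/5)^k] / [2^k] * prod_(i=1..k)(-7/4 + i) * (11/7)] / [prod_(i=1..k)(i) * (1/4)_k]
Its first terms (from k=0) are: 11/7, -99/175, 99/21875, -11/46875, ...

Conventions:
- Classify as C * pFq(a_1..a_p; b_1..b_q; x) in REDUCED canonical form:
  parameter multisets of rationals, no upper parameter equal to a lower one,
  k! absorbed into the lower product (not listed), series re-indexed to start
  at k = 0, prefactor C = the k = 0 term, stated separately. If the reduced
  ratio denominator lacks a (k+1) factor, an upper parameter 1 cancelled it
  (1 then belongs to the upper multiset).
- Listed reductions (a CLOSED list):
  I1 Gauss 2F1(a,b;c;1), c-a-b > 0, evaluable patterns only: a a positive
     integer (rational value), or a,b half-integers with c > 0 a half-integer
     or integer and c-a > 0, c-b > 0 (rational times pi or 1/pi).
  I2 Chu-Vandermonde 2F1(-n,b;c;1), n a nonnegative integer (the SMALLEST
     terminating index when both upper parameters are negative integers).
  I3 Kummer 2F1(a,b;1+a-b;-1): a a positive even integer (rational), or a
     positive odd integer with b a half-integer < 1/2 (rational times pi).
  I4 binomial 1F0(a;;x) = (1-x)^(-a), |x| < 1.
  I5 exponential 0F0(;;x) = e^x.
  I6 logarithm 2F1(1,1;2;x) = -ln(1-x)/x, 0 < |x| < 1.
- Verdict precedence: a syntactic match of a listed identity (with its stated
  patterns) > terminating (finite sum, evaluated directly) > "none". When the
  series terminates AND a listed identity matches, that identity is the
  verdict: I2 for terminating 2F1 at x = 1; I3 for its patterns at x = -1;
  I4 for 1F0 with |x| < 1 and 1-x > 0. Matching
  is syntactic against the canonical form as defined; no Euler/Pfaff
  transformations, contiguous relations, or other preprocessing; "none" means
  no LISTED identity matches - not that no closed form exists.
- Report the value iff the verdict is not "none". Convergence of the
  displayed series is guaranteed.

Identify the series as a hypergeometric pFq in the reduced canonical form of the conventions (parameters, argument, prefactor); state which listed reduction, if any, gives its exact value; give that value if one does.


At argument -1/5: a 2F1 with upper {-3/4, -3/5}, lower {1/4}, scaled by C = 11/7. Verdict: none. Every listed pattern misses the 2F1 form at -1/5, upper {-3/4, -3/5}.

The tell: x = (-1/5) and the running product (C = 11/7, x = -1/5) telescopes to a rising factorial.
Adjacent-term ratio: r(k) = (-1/5) * (k-3/4) (k-3/5) / [(k+1/4) (k+1)] - rational; roots negated = parameters, x = (-1/5), C = 11/7.


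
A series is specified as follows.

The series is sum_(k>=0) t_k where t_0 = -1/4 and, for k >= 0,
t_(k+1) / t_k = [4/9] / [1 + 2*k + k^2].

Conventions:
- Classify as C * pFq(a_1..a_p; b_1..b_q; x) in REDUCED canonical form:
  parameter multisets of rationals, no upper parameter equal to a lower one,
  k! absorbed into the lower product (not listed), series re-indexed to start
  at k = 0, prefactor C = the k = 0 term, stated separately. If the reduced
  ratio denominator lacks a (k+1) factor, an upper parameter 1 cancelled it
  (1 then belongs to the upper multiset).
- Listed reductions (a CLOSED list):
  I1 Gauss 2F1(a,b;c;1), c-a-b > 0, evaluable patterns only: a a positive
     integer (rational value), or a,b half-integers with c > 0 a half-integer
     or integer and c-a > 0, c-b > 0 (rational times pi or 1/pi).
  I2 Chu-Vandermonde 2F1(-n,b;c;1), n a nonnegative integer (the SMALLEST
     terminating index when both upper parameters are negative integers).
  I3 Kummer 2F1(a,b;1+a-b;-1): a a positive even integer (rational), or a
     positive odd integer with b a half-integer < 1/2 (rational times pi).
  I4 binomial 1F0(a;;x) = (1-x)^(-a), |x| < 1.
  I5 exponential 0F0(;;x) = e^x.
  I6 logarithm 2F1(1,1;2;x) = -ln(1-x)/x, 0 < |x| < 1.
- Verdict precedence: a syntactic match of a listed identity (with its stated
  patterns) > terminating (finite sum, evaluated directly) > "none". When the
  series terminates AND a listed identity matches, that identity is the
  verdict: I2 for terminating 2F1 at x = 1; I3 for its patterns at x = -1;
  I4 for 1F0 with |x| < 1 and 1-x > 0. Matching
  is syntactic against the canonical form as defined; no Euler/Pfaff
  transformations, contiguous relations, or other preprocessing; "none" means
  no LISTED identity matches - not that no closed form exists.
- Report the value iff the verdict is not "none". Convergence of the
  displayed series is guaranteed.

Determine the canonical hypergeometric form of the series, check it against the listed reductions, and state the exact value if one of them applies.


This is -1/4 * 0F1(-; 1; 4/9) in reduced canonical form. Verdict: none. Every listed pattern misses the 0F1 form at 4/9, upper {-}.

Structural cue: x = (4/9) and roots of the ratio polynomials (prefactor -1/4) are the negated parameters.
Step ratio: r(k) = (4/9) * 1 / [(k+1) (k+1)] - rational in k. x = (4/9); t_0 = -1/4; negate the roots.


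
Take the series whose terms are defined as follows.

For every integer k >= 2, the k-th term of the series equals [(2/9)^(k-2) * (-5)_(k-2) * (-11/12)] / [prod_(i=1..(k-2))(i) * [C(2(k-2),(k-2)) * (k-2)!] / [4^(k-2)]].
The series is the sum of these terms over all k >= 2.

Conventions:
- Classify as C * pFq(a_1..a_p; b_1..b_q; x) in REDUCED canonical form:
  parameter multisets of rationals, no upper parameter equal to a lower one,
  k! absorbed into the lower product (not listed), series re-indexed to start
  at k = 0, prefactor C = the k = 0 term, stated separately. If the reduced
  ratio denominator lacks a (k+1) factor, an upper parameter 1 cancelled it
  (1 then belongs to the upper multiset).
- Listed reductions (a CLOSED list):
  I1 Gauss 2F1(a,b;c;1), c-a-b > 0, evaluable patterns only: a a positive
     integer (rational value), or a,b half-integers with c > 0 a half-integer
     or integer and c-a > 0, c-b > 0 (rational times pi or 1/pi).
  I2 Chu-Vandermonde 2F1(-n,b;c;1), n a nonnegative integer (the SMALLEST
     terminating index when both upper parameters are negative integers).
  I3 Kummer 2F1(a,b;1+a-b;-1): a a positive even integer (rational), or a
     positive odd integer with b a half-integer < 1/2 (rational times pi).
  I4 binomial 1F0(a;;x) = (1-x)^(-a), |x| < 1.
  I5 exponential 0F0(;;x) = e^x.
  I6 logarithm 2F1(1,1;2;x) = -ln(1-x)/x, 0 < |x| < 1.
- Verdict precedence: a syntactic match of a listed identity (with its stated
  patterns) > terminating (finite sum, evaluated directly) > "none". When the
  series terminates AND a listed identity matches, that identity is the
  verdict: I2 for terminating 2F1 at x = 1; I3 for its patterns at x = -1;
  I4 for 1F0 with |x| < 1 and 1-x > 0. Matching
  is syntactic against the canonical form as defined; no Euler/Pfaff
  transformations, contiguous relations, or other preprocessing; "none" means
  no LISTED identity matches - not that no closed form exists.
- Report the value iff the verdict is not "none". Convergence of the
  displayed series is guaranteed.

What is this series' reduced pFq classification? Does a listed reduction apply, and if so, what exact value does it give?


Structural cue: t_0 = -11/12 here, and the product of the first k integers (prefactor -11/12) is k!.
Term ratio: r(k) = (2/9) * (k-5) / [(k+1/2) (k+1)] - rational in k, leading ratio (2/9); with t_0 = -11/12, classification follows.

Reduced: x = 2/9, 1F1, upper = {-5}, lower = {1/2}, C = -11/12. Verdict: terminating - upper -5 stops the sum at k = 5; the 6 terms are added exactly. Its exact value is 380855849/669615660.


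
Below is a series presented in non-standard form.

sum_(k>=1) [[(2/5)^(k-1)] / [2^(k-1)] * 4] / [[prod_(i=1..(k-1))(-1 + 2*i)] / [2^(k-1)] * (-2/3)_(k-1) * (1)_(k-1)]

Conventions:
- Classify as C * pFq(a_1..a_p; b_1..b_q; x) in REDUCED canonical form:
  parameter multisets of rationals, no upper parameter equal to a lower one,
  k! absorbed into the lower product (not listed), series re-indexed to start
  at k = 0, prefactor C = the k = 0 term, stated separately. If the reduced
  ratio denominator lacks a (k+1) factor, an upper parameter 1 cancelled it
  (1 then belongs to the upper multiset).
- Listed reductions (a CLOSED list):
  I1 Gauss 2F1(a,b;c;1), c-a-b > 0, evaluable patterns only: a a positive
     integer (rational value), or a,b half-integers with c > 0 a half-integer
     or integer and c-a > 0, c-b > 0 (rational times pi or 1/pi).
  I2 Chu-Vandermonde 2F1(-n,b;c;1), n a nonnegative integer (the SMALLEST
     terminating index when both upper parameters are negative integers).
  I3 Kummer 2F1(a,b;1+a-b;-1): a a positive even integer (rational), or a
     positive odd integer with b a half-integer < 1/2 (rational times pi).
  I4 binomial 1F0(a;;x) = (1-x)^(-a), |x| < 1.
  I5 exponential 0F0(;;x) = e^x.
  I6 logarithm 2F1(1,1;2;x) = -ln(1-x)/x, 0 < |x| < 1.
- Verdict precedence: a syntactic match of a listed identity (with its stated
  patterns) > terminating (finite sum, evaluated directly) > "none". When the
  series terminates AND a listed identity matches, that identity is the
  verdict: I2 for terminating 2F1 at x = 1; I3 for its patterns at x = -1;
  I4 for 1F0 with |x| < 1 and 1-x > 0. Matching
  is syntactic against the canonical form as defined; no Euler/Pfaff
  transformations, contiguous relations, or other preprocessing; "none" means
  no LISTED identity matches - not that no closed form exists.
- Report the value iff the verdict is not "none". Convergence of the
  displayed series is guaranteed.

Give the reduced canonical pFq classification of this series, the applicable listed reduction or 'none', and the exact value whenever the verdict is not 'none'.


The tell: t_0 being 4, the lower odd product (prefactor 4) is 2^k (1/2)_k.
Ratio: r(k) = (1/5) * 1 / [(k-2/3) (k+1/2) (k+1)] - rational; roots negated = parameters, x = (1/5), C = 4.

x = 1/5 here; the reduced form reads 0F2, upper {-}, lower {-2/3, 1/2}, C = 4. Verdict: none - at argument 1/5 the multisets {-} ; {-2/3, 1/2} match no listed identity.


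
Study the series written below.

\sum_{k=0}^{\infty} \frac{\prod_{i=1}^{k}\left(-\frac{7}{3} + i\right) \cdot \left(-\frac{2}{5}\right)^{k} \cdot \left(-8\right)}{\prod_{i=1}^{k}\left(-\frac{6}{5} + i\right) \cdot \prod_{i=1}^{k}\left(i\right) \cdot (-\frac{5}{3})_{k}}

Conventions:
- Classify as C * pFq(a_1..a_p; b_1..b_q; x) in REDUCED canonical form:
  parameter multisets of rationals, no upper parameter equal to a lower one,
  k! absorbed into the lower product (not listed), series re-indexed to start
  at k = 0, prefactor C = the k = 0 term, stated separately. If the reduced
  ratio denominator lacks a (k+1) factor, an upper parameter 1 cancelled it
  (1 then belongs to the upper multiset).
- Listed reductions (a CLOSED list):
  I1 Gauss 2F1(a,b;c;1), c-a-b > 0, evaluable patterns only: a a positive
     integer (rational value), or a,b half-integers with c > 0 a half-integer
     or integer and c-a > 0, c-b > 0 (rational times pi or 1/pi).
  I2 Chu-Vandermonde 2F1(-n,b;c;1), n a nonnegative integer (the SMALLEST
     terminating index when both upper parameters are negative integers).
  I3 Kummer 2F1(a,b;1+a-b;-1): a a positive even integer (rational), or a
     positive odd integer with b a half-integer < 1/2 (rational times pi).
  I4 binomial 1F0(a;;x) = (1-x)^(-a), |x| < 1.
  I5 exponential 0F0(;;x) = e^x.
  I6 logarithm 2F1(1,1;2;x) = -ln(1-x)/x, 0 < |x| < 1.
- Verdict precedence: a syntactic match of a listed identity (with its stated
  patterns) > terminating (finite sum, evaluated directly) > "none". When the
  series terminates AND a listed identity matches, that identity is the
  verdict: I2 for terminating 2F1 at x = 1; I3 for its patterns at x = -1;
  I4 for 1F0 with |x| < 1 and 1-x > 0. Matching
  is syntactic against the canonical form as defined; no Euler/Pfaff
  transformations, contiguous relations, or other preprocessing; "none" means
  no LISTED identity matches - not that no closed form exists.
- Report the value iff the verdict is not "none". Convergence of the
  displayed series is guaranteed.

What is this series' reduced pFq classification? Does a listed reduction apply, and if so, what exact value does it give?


This is -8 * 1F2(-\frac{4}{3}; -\frac{5}{3}, -\frac{1}{5}; -\frac{2}{5}) in reduced canonical form. Verdict: none here - no I1-I6 shape fits x = -\frac{2}{5} with lower {-\frac{5}{3}, -\frac{1}{5}}.

Structural cue: from the first term -8: the running product (prefactor -8) telescopes to a rising factorial.
Adjacent-term ratio: r(k) = -\frac{2}{5} * (k-\frac{4}{3}) / [(k-\frac{5}{3}) (k-\frac{1}{5}) (k+1)] - rational in k, leading ratio -\frac{2}{5}; with t_0 = -8, classification follows.


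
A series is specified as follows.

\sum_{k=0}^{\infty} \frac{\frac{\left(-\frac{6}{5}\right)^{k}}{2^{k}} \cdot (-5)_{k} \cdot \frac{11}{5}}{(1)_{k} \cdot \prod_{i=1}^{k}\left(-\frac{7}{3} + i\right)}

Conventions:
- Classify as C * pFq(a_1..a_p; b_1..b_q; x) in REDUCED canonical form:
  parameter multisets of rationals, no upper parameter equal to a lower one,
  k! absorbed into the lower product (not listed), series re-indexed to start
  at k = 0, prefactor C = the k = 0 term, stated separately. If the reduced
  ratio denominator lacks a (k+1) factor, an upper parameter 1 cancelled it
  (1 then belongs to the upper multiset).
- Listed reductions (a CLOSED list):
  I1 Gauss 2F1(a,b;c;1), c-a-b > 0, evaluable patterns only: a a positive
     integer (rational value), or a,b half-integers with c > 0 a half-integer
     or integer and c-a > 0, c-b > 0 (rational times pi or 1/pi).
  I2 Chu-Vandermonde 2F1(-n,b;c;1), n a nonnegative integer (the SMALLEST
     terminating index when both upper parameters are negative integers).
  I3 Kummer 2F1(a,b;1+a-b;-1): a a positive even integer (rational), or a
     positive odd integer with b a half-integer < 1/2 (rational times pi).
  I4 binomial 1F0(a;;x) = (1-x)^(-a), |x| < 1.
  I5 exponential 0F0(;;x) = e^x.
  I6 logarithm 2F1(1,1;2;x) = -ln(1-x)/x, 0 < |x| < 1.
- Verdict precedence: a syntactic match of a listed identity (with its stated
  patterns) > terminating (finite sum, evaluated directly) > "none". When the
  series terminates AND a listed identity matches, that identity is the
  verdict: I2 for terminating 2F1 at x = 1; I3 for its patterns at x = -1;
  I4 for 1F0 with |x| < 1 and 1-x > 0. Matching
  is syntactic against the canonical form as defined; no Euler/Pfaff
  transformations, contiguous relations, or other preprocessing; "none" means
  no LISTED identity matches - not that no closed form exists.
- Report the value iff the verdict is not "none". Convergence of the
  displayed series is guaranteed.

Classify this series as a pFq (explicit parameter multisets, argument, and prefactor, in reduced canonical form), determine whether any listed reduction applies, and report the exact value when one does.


Canonical form: C = \frac{11}{5} times 1F1 with upper {-5}, lower {-\frac{4}{3}}, x = -\frac{3}{5}. Verdict: terminating at k = 5: the factor (-5)_k kills every later term; summing the 6 survivors is exact. Hence: \frac{170623739}{5000000}.

The tell: from the first term \frac{11}{5}: (1)_k (C = 11/5, x = -3/5) is k! itself.
Step ratio: r(k) = -\frac{3}{5} * (k-5) / [(k-\frac{4}{3}) (k+1)] ; factor over Q: parameters, x = -\frac{3}{5}, and C = \frac{11}{5}.


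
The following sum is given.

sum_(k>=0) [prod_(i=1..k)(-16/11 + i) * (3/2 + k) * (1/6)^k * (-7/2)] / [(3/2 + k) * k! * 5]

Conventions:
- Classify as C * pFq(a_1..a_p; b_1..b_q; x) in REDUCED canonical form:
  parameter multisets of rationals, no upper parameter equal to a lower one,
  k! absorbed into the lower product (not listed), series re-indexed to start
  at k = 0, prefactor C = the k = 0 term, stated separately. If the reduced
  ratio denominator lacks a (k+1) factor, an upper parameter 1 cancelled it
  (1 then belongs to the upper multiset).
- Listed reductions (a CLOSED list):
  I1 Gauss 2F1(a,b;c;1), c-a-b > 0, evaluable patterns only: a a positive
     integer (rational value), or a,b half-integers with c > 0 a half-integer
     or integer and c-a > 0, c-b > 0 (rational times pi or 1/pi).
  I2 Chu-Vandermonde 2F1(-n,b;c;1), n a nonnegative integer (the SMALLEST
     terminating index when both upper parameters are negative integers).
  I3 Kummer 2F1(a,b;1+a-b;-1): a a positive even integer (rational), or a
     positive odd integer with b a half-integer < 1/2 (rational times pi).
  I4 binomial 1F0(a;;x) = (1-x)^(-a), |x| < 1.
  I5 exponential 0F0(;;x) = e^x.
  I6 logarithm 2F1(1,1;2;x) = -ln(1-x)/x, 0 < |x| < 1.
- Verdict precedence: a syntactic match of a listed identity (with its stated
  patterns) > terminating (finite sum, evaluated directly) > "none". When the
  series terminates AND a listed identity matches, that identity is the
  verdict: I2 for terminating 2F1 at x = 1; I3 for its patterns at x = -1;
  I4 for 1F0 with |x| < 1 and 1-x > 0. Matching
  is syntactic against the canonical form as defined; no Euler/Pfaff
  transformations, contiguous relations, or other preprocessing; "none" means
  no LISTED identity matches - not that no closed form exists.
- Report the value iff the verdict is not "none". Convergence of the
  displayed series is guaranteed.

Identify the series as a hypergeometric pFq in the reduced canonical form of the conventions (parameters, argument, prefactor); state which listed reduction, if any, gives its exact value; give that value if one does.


With C = -7/10: the canonical form is 1F0(-5/11; -; 1/6). Verdict: the binomial series (I4) fires (the 1F0 binomial series: exponent 5/11, x = 1/6). Value: (-7/10) * (5/6)^(5/11).

First insight: with t_0 = -7/10, the constant factors (C = -7/10) combine into one prefactor.
Adjacent-term ratio: r(k) = (1/6) * (k-5/11) / [(k+1)] - rational; roots negated = parameters, x = (1/6), C = -7/10.


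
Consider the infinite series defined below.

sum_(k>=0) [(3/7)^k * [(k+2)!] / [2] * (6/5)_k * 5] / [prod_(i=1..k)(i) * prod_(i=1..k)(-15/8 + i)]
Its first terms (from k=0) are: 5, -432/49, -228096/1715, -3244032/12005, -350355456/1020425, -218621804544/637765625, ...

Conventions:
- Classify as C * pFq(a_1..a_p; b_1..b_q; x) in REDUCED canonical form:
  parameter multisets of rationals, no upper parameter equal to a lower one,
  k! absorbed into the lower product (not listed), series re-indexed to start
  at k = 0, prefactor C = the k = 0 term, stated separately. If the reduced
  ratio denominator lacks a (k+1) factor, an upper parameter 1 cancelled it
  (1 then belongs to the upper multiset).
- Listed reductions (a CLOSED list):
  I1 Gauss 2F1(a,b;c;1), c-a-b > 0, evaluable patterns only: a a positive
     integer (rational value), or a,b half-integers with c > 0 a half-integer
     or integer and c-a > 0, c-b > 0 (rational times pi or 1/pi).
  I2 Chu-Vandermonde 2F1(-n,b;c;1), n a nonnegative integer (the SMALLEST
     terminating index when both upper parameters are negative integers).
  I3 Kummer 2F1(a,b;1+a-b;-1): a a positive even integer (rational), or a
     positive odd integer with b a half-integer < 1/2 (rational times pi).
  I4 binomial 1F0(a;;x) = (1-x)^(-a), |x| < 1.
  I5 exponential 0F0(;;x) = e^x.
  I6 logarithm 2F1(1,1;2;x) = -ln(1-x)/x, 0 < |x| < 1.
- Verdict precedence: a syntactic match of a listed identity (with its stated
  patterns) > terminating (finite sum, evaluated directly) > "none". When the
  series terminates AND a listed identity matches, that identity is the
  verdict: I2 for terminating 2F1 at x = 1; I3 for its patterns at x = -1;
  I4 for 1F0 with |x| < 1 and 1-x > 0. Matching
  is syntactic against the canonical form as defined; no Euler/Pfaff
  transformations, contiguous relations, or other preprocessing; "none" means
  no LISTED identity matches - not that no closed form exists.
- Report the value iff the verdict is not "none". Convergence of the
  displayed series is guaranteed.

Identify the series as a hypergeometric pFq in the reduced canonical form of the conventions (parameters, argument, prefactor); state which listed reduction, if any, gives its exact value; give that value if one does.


x = 3/7 here; the reduced form reads 2F1, upper {6/5, 3}, lower {-7/8}, C = 5. Verdict: none - this 2F1 at x = 3/7 matches no listed pattern, and upper {6/5, 3} holds no stopper.

Key observation: x = (3/7) and the product of the first k integers (C = 5) is k!.
Step ratio: r(k) = (3/7) * (k+6/5) (k+3) / [(k-7/8) (k+1)] - rational in k, leading ratio (3/7); with t_0 = 5, classification follows.


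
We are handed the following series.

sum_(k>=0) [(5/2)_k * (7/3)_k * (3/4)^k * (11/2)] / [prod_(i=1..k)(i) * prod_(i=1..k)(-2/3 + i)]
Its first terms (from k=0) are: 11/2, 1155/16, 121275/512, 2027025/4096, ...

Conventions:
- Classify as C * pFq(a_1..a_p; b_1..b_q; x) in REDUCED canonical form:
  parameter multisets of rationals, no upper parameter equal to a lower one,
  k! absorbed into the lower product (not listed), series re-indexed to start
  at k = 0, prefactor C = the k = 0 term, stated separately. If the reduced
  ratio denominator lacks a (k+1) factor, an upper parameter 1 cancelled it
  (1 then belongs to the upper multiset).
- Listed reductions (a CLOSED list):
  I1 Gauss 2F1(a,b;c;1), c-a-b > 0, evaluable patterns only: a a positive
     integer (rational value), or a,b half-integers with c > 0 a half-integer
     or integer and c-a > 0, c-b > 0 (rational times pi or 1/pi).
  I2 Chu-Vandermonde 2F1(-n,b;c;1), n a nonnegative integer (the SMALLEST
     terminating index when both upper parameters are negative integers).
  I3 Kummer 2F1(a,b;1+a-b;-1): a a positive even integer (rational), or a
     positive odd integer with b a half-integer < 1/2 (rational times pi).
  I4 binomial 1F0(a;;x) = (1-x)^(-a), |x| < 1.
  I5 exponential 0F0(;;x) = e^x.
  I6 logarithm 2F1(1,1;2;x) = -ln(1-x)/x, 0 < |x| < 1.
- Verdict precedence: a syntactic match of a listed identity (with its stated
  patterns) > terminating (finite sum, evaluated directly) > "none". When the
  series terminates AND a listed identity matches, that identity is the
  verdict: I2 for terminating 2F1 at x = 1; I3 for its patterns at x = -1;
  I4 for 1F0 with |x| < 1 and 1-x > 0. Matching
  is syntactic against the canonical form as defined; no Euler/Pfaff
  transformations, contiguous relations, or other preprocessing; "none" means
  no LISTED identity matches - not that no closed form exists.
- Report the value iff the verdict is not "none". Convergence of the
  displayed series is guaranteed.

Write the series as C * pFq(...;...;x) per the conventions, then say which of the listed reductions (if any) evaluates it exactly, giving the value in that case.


Canonical form: C = 11/2 times 2F1 with upper {7/3, 5/2}, lower {1/3}, x = 3/4. Verdict: none - at argument 3/4 the multisets {7/3, 5/2} ; {1/3} match no listed identity.

Key step: t_0 = 11/2 here, and the lower running product (C = 11/2, x = 3/4) is a rising factorial.
Ratio: r(k) = (3/4) * (k+7/3) (k+5/2) / [(k+1/3) (k+1)] - rational in k, leading ratio (3/4); with t_0 = 11/2, classification follows.


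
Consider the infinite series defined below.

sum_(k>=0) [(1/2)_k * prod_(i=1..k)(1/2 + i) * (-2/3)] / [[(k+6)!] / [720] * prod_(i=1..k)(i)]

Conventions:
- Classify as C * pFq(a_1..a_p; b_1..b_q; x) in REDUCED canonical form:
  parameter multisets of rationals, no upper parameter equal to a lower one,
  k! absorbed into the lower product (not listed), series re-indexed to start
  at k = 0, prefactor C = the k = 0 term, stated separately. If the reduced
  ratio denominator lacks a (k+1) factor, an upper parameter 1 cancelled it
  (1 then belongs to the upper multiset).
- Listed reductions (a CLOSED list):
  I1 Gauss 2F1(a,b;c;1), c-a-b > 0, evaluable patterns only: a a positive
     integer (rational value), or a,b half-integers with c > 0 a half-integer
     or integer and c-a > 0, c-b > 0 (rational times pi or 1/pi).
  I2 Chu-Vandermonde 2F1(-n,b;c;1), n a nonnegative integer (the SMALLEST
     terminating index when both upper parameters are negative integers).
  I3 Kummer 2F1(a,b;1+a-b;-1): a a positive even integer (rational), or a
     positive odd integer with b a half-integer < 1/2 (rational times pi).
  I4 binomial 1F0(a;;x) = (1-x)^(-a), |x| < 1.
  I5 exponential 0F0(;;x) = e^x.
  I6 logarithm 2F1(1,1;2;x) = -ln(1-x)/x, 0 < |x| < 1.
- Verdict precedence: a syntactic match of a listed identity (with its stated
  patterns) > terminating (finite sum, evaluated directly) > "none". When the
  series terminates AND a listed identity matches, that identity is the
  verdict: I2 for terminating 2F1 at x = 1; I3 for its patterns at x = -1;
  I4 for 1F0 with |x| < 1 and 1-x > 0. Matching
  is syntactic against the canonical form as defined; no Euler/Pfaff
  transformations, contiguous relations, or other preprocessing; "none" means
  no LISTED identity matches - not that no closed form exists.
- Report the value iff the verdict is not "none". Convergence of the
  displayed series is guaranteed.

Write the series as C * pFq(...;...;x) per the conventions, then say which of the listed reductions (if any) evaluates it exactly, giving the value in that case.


The series (x = 1) is 2F1: upper {1/2, 3/2}, lower {7}, prefactor -2/3. Verdict at x = 1: Gauss's theorem I1 (half-integer case) matches (x = 1; upper {1/2, 3/2} half-integers, c = 7 in the evaluable pattern). Its exact value is (-524288/218295) / pi.

Key step: x = 1 and the denominator's factorial ratio (C = -2/3, x = 1) is a lower Pochhammer.
Step ratio: r(k) = 1 * (k+1/2) (k+3/2) / [(k+7) (k+1)] - rational in k, leading ratio 1; with t_0 = -2/3, classification follows.


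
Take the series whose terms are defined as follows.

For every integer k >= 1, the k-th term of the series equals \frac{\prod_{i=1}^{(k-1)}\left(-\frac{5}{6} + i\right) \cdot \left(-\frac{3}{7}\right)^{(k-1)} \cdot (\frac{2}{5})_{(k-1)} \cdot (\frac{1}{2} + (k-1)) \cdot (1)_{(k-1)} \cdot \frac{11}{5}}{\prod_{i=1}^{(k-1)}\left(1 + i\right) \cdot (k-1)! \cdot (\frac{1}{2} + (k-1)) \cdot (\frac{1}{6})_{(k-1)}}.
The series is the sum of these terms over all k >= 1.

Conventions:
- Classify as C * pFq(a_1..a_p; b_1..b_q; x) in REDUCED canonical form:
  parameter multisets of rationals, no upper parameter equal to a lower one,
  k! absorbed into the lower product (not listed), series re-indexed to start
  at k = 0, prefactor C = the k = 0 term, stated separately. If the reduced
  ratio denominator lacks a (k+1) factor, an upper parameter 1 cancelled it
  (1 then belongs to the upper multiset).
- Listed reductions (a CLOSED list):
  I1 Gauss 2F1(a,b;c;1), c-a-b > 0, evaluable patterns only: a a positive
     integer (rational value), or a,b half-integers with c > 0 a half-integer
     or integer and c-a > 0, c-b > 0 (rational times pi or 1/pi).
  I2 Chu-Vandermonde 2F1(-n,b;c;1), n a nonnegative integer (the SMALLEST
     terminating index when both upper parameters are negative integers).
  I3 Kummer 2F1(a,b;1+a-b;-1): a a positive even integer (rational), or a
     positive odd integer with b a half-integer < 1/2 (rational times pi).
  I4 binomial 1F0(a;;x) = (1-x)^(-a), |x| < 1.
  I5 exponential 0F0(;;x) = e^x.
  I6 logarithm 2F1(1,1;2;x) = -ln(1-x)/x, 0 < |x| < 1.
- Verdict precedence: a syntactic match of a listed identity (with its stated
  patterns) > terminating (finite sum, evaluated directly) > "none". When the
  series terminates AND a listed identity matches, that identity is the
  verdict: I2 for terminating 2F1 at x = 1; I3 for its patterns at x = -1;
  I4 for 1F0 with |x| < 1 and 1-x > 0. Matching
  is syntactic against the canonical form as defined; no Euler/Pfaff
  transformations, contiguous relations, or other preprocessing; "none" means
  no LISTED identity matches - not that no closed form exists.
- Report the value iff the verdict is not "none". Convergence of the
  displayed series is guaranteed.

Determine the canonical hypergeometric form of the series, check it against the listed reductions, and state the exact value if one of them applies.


Prefactor \frac{11}{5}, argument -\frac{3}{7}: 2F1 with upper {\frac{2}{5}, 1} over lower {2}. Verdict: no listed reduction: x = -\frac{3}{7} and upper {\frac{2}{5}, 1} fail every I1-I6 pattern.

The tell: from the first term \frac{11}{5}: the running product (prefactor 11/5) telescopes to a rising factorial.
Ratio: r(k) = -\frac{3}{7} * (k+\frac{2}{5}) (k+1) / [(k+2) (k+1)] - rational in k. x = -\frac{3}{7}; t_0 = \frac{11}{5}; negate the roots.


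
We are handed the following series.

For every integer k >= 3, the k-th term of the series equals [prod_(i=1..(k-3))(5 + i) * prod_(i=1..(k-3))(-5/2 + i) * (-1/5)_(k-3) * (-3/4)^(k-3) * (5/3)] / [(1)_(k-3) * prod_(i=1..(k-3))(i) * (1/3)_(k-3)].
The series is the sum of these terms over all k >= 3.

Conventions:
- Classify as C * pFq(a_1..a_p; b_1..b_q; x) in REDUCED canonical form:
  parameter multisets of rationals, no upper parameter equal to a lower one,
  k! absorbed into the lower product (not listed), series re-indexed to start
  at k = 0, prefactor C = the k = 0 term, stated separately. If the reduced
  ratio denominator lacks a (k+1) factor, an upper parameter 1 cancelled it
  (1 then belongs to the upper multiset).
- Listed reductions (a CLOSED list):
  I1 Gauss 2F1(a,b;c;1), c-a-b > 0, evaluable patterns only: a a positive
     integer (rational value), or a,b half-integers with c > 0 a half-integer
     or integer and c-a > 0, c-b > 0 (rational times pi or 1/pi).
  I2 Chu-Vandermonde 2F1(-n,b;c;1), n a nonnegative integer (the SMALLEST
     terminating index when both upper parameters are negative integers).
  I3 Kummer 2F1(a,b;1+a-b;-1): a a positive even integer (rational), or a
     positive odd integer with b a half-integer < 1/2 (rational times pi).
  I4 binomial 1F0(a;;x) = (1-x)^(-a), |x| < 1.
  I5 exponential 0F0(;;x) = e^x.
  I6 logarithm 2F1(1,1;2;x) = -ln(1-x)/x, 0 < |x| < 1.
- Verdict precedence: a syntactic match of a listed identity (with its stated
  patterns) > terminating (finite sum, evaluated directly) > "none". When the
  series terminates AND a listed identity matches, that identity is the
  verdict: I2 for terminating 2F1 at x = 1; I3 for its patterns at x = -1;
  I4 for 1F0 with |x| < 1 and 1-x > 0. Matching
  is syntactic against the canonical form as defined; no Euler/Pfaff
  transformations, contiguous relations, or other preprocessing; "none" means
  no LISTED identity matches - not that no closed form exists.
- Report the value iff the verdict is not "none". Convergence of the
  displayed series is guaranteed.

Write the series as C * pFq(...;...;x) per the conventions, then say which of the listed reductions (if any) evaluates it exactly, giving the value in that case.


Canonical form: C = 5/3 times 3F2 with upper {-3/2, -1/5, 6}, lower {1/3, 1}, x = -3/4. Verdict: none (x = -3/4): each listed identity misses the multisets {-3/2, -1/5, 6} ; {1/3, 1}.

The tell: from the first term 5/3: the product of the first k integers (C = 5/3) is k!.
Term ratio: r(k) = (-3/4) * (k-3/2) (k-1/5) (k+6) / [(k+1/3) (k+1) (k+1)] - rational in k, leading ratio (-3/4); with t_0 = 5/3, classification follows.
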